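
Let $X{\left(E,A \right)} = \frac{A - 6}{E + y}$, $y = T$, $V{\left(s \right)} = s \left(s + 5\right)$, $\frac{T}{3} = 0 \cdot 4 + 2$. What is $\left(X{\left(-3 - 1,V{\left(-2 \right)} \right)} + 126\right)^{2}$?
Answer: $14400$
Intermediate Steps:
$T = 6$ ($T = 3 \left(0 \cdot 4 + 2\right) = 3 \left(0 + 2\right) = 3 \cdot 2 = 6$)
$V{\left(s \right)} = s \left(5 + s\right)$
$y = 6$
$X{\left(E,A \right)} = \frac{-6 + A}{6 + E}$ ($X{\left(E,A \right)} = \frac{A - 6}{E + 6} = \frac{-6 + A}{6 + E}$)
$\left(X{\left(-3 - 1,V{\left(-2 \right)} \right)} + 126\right)^{2} = \left(\frac{-6 - 2 \left(5 - 2\right)}{6 - 4} + 126\right)^{2} = \left(\frac{-6 - 6}{6 - 4} + 126\right)^{2} = \left(\frac{-6 - 6}{2} + 126\right)^{2} = \left(\frac{1}{2} \left(-12\right) + 126\right)^{2} = \left(-6 + 126\right)^{2} = 120^{2} = 14400$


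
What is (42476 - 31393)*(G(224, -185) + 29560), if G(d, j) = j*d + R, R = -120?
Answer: -132996000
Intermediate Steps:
G(d, j) = -120 + d*j (G(d, j) = j*d - 120 = d*j - 120 = -120 + d*j)
(42476 - 31393)*(G(224, -185) + 29560) = (42476 - 31393)*((-120 + 224*(-185)) + 29560) = 11083*((-120 - 41440) + 29560) = 11083*(-41560 + 29560) = 11083*(-12000) = -132996000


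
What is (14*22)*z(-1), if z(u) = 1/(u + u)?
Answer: -154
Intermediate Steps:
z(u) = 1/(2*u)
(14*22)*z(-1) = (14*22)*((½)/(-1)) = 308*((½)*(-1)) = 308*(-½) = -154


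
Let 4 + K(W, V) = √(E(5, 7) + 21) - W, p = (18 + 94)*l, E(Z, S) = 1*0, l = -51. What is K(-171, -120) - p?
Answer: 5879 + √21 ≈ 5883.6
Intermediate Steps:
E(Z, S) = 0
p = -5712 (p = (18 + 94)*(-51) = 112*(-51) = -5712)
K(W, V) = -4 + √21 - W (K(W, V) = -4 + (√(0 + 21) - W) = -4 + (√21 - W) = -4 + √21 - W)
K(-171, -120) - p = (-4 + √21 - 1*(-171)) - 1*(-5712) = (-4 + √21 + 171) + 5712 = (167 + √21) + 5712 = 5879 + √21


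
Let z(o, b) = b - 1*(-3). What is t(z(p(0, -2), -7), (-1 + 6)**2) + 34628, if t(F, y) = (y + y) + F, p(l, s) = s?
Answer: 34674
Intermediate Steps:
z(o, b) = 3 + b (z(o, b) = b + 3 = 3 + b)
t(F, y) = F + 2*y (t(F, y) = 2*y + F = F + 2*y)
t(z(p(0, -2), -7), (-1 + 6)**2) + 34628 = ((3 - 7) + 2*(-1 + 6)**2) + 34628 = (-4 + 2*5**2) + 34628 = (-4 + 2*25) + 34628 = (-4 + 50) + 34628 = 46 + 34628 = 34674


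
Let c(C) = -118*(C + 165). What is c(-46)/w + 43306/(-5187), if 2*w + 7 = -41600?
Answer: -552053678/71938503 ≈ -7.6740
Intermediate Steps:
w = -41607/2 (w = -7/2 + (½)*(-41600) = -7/2 - 20800 = -41607/2 ≈ -20804.)
c(C) = -19470 - 118*C (c(C) = -118*(165 + C) = -19470 - 118*C)
c(-46)/w + 43306/(-5187) = (-19470 - 118*(-46))/(-41607/2) + 43306/(-5187) = (-19470 + 5428)*(-2/41607) + 43306*(-1/5187) = -14042*(-2/41607) - 43306/5187 = 28084/41607 - 43306/5187 = -552053678/71938503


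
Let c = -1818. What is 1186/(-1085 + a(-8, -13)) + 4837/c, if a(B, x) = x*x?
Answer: -823355/208161 ≈ -3.9554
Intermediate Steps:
a(B, x) = x²
1186/(-1085 + a(-8, -13)) + 4837/c = 1186/(-1085 + (-13)²) + 4837/(-1818) = 1186/(-1085 + 169) + 4837*(-1/1818) = 1186/(-916) - 4837/1818 = 1186*(-1/916) - 4837/1818 = -593/458 - 4837/1818 = -823355/208161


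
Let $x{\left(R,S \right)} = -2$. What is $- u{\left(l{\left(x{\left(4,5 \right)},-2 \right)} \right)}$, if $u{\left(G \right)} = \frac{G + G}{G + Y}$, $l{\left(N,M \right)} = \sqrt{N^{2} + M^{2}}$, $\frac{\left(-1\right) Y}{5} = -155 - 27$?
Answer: $\frac{4}{207023} - \frac{910 \sqrt{2}}{207023} \approx -0.0061971$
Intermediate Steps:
$Y = 910$ ($Y = - 5 \left(-155 - 27\right) = \left(-5\right) \left(-182\right) = 910$)
$l{\left(N,M \right)} = \sqrt{M^{2} + N^{2}}$
$u{\left(G \right)} = \frac{2 G}{910 + G}$ ($u{\left(G \right)} = \frac{G + G}{G + 910} = \frac{2 G}{910 + G}$)
$- u{\left(l{\left(x{\left(4,5 \right)},-2 \right)} \right)} = - \frac{2 \sqrt{\left(-2\right)^{2} + \left(-2\right)^{2}}}{910 + \sqrt{\left(-2\right)^{2} + \left(-2\right)^{2}}} = - \frac{2 \sqrt{4 + 4}}{910 + \sqrt{4 + 4}} = - \frac{2 \sqrt{8}}{910 + \sqrt{8}} = - \frac{2 \cdot 2 \sqrt{2}}{910 + 2 \sqrt{2}} = - \frac{4 \sqrt{2}}{910 + 2 \sqrt{2}}$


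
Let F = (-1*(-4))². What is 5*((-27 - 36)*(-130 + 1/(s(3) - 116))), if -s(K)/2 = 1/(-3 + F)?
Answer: 12367719/302 ≈ 40953.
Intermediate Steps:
F = 16 (F = 4² = 16)
s(K) = -2/13 (s(K) = -2/(-3 + 16) = -2/13)
5*((-27 - 36)*(-130 + 1/(s(3) - 116))) = 5*((-27 - 36)*(-130 + 1/(-2/13 - 116))) = 5*(-63*(-130 + 1/(-1510/13))) = 5*(-63*(-130 - 13/1510)) = 5*(-63*(-196313/1510)) = 5*(12367719/1510) = 12367719/302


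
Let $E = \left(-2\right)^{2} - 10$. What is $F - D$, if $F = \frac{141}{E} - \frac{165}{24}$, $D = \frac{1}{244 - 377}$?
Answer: $- \frac{32311}{1064} \approx -30.367$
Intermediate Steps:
$E = -6$ ($E = 4 - 10 = -6$)
$D = - \frac{1}{133}$ ($D = \frac{1}{-133} = - \frac{1}{133} \approx -0.0075188$)
$F = - \frac{243}{8}$ ($F = \frac{141}{-6} - \frac{165}{24} = 141 \left(- \frac{1}{6}\right) - \frac{55}{8} = - \frac{47}{2} - \frac{55}{8} = - \frac{243}{8} \approx -30.375$)
$F - D = - \frac{243}{8} - - \frac{1}{133} = - \frac{243}{8} + \frac{1}{133} = - \frac{32311}{1064}$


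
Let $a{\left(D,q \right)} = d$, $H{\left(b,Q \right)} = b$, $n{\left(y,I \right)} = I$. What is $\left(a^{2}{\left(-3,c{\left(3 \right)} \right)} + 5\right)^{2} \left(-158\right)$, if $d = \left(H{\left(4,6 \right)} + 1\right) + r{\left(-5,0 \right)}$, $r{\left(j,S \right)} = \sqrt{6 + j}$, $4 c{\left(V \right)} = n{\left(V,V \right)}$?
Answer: $-265598$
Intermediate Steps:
$c{\left(V \right)} = \frac{V}{4}$
$d = 6$ ($d = \left(4 + 1\right) + \sqrt{6 - 5} = 5 + \sqrt{1} = 5 + 1 = 6$)
$a{\left(D,q \right)} = 6$
$\left(a^{2}{\left(-3,c{\left(3 \right)} \right)} + 5\right)^{2} \left(-158\right) = \left(6^{2} + 5\right)^{2} \left(-158\right) = \left(36 + 5\right)^{2} \left(-158\right) = 41^{2} \left(-158\right) = 1681 \left(-158\right) = -265598$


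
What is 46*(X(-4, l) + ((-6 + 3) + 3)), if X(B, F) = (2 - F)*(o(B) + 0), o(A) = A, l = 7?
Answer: 920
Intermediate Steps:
X(B, F) = B*(2 - F) (X(B, F) = (2 - F)*(B + 0) = (2 - F)*B = B*(2 - F))
46*(X(-4, l) + ((-6 + 3) + 3)) = 46*(-4*(2 - 1*7) + ((-6 + 3) + 3)) = 46*(-4*(2 - 7) + (-3 + 3)) = 46*(-4*(-5) + 0) = 46*(20 + 0) = 46*20 = 920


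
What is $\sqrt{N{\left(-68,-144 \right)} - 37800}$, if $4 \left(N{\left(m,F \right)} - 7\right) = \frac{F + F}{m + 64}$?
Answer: $5 i \sqrt{1511} \approx 194.36 i$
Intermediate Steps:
$N{\left(m,F \right)} = 7 + \frac{F}{2 \left(64 + m\right)}$ ($N{\left(m,F \right)} = 7 + \frac{\left(F + F\right) \frac{1}{m + 64}}{4} = 7 + \frac{2 F \frac{1}{64 + m}}{4} = 7 + \frac{F}{2 \left(64 + m\right)}$)
$\sqrt{N{\left(-68,-144 \right)} - 37800} = \sqrt{\frac{896 - 144 + 14 \left(-68\right)}{2 \left(64 - 68\right)} - 37800} = \sqrt{\frac{896 - 144 - 952}{2 \left(-4\right)} - 37800} = \sqrt{\frac{1}{2} \left(- \frac{1}{4}\right) \left(-200\right) - 37800} = \sqrt{25 - 37800} = \sqrt{-37775} = 5 i \sqrt{1511}$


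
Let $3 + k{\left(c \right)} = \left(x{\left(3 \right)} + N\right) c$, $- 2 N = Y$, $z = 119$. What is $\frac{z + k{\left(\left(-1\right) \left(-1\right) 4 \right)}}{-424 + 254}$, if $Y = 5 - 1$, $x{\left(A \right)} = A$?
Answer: $- \frac{12}{17} \approx -0.70588$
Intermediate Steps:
$Y = 4$ ($Y = 5 - 1 = 4$)
$N = -2$ ($N = \left(- \frac{1}{2}\right) 4 = -2$)
$k{\left(c \right)} = -3 + c$ ($k{\left(c \right)} = -3 + \left(3 - 2\right) c = -3 + 1 c = -3 + c$)
$\frac{z + k{\left(\left(-1\right) \left(-1\right) 4 \right)}}{-424 + 254} = \frac{119 - \left(3 - \left(-1\right) \left(-1\right) 4\right)}{-424 + 254} = \frac{119 + \left(-3 + 1 \cdot 4\right)}{-170} = \left(119 + \left(-3 + 4\right)\right) \left(- \frac{1}{170}\right) = \left(119 + 1\right) \left(- \frac{1}{170}\right) = 120 \left(- \frac{1}{170}\right) = - \frac{12}{17}$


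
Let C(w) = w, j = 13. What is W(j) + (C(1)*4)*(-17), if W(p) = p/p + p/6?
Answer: -389/6 ≈ -64.833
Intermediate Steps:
W(p) = 1 + p/6 (W(p) = 1 + p*(⅙) = 1 + p/6)
W(j) + (C(1)*4)*(-17) = (1 + (⅙)*13) + (1*4)*(-17) = (1 + 13/6) + 4*(-17) = 19/6 - 68 = -389/6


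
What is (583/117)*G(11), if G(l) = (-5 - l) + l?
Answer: -2915/117 ≈ -24.915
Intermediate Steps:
G(l) = -5
(583/117)*G(11) = (583/117)*(-5) = -2915/117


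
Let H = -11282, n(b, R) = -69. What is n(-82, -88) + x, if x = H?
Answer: -11351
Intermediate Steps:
x = -11282
n(-82, -88) + x = -69 - 11282 = -11351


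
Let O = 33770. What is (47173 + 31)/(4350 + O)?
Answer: 11801/9530 ≈ 1.2383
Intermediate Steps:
(47173 + 31)/(4350 + O) = (47173 + 31)/(4350 + 33770) = 47204/38120 = 47204*(1/38120) = 11801/9530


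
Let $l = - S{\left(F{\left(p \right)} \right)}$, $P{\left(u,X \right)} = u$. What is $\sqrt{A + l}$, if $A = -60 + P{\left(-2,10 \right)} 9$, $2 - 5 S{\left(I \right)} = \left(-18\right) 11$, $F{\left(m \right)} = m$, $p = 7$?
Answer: $i \sqrt{118} \approx 10.863 i$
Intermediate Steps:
$S{\left(I \right)} = 40$ ($S{\left(I \right)} = \frac{2}{5} - \frac{\left(-18\right) 11}{5} = \frac{2}{5} - - \frac{198}{5} = \frac{2}{5} + \frac{198}{5} = 40$)
$l = -40$ ($l = \left(-1\right) 40 = -40$)
$A = -78$ ($A = -60 - 18 = -78$)
$\sqrt{A + l} = \sqrt{-78 - 40} = \sqrt{-118} = i \sqrt{118}$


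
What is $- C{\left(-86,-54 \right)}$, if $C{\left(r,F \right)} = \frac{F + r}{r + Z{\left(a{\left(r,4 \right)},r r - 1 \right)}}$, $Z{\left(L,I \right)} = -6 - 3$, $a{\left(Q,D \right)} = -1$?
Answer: $- \frac{28}{19} \approx -1.4737$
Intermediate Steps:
$Z{\left(L,I \right)} = -9$
$C{\left(r,F \right)} = \frac{F + r}{-9 + r}$ ($C{\left(r,F \right)} = \frac{F + r}{r - 9} = \frac{F + r}{-9 + r}$)
$- C{\left(-86,-54 \right)} = - \frac{-54 - 86}{-9 - 86} = - \frac{-140}{-95} = - \frac{\left(-1\right) \left(-140\right)}{95} = \left(-1\right) \frac{28}{19} = - \frac{28}{19}$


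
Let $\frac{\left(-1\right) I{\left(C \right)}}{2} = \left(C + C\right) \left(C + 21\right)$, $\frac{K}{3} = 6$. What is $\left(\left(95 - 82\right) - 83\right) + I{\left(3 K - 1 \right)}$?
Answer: $-15758$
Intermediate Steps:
$K = 18$ ($K = 3 \cdot 6 = 18$)
$I{\left(C \right)} = - 4 C \left(21 + C\right)$ ($I{\left(C \right)} = - 2 \left(C + C\right) \left(C + 21\right) = - 2 \cdot 2 C \left(21 + C\right) = - 4 C \left(21 + C\right)$)
$\left(\left(95 - 82\right) - 83\right) + I{\left(3 K - 1 \right)} = \left(\left(95 - 82\right) - 83\right) - 4 \left(3 \cdot 18 - 1\right) \left(21 + \left(3 \cdot 18 - 1\right)\right) = \left(13 - 83\right) - 4 \left(54 - 1\right) \left(21 + \left(54 - 1\right)\right) = -70 - 212 \left(21 + 53\right) = -70 - 212 \cdot 74 = -70 - 15688 = -15758$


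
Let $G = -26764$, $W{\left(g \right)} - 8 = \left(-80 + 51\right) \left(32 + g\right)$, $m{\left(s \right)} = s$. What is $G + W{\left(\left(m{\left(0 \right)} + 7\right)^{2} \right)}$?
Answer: $-29105$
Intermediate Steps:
$W{\left(g \right)} = -920 - 29 g$ ($W{\left(g \right)} = 8 + \left(-80 + 51\right) \left(32 + g\right) = 8 - 29 \left(32 + g\right) = 8 - \left(928 + 29 g\right) = -920 - 29 g$)
$G + W{\left(\left(m{\left(0 \right)} + 7\right)^{2} \right)} = -26764 - \left(920 + 29 \left(0 + 7\right)^{2}\right) = -26764 - \left(920 + 29 \cdot 7^{2}\right) = -26764 - 2341 = -29105$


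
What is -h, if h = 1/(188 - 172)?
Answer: -1/16 ≈ -0.062500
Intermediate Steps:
h = 1/16 ≈ 0.062500
-h = -1*1/16 = -1/16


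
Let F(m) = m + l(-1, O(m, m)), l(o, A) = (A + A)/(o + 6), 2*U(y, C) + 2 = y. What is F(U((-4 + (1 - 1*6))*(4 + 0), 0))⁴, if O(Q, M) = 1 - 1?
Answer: 130321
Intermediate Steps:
U(y, C) = -1 + y/2
O(Q, M) = 0
l(o, A) = 2*A/(6 + o) (l(o, A) = (2*A)/(6 + o) = 2*A/(6 + o))
F(m) = m (F(m) = m + 2*0/(6 - 1) = m + 2*0/5 = m + 2*0*(⅕) = m + 0 = m)
F(U((-4 + (1 - 1*6))*(4 + 0), 0))⁴ = (-1 + ((-4 + (1 - 1*6))*(4 + 0))/2)⁴ = (-1 + ((-4 + (1 - 6))*4)/2)⁴ = (-1 + ((-4 - 5)*4)/2)⁴ = (-1 + (-9*4)/2)⁴ = (-1 + (½)*(-36))⁴ = (-1 - 18)⁴ = (-19)⁴ = 130321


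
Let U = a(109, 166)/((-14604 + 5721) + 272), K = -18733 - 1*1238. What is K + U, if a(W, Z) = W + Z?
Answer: -171970556/8611 ≈ -19971.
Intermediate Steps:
K = -19971 (K = -18733 - 1238 = -19971)
U = -275/8611 (U = (109 + 166)/((-14604 + 5721) + 272) = 275/(-8883 + 272) = 275/(-8611) = 275*(-1/8611) = -275/8611 ≈ -0.031936)
K + U = -19971 - 275/8611 = -171970556/8611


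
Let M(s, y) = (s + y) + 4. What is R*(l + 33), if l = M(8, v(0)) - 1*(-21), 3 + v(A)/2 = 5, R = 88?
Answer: 6160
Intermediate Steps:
v(A) = 4 (v(A) = -6 + 2*5 = -6 + 10 = 4)
M(s, y) = 4 + s + y
l = 37 (l = (4 + 8 + 4) - 1*(-21) = 16 + 21 = 37)
R*(l + 33) = 88*(37 + 33) = 88*70 = 6160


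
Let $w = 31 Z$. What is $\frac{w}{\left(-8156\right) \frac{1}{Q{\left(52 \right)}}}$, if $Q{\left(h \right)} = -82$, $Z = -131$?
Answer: $- \frac{166501}{4078} \approx -40.829$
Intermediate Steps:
$w = -4061$ ($w = 31 \left(-131\right) = -4061$)
$\frac{w}{\left(-8156\right) \frac{1}{Q{\left(52 \right)}}} = - \frac{4061}{\left(-8156\right) \frac{1}{-82}} = - \frac{4061}{\left(-8156\right) \left(- \frac{1}{82}\right)} = - \frac{4061}{\frac{4078}{41}} = \left(-4061\right) \frac{41}{4078} = - \frac{166501}{4078}$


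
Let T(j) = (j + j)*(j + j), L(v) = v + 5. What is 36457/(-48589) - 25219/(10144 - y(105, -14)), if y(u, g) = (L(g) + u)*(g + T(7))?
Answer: 958209095/356060192 ≈ 2.6911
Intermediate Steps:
L(v) = 5 + v
T(j) = 4*j**2 (T(j) = (2*j)*(2*j) = 4*j**2)
y(u, g) = (196 + g)*(5 + g + u) (y(u, g) = ((5 + g) + u)*(g + 4*7**2) = (5 + g + u)*(g + 4*49) = (5 + g + u)*(g + 196) = (5 + g + u)*(196 + g) = (196 + g)*(5 + g + u))
36457/(-48589) - 25219/(10144 - y(105, -14)) = 36457/(-48589) - 25219/(10144 - (980 + (-14)**2 + 196*105 + 201*(-14) - 14*105)) = 36457*(-1/48589) - 25219/(10144 - (980 + 196 + 20580 - 2814 - 1470)) = -36457/48589 - 25219/(10144 - 1*17472) = -36457/48589 - 25219/(10144 - 17472) = -36457/48589 - 25219/(-7328) = -36457/48589 - 25219*(-1/7328) = -36457/48589 + 25219/7328 = 958209095/356060192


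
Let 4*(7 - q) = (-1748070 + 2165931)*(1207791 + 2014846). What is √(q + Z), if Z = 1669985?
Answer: 7*I*√27481788561/2 ≈ 5.8022e+5*I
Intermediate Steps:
q = -1346614319429/4 (q = 7 - (-1748070 + 2165931)*(1207791 + 2014846)/4 = 7 - 417861*3222637/4 = 7 - ¼*1346614319457 = 7 - 1346614319457/4 = -1346614319429/4 ≈ -3.3665e+11)
√(q + Z) = √(-1346614319429/4 + 1669985) = √(-1346607639489/4) = 7*I*√27481788561/2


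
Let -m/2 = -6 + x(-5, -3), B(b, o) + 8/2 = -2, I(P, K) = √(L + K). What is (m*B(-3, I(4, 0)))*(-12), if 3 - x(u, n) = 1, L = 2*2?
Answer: 576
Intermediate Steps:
L = 4
x(u, n) = 2 (x(u, n) = 3 - 1*1 = 3 - 1 = 2)
I(P, K) = √(4 + K)
B(b, o) = -6 (B(b, o) = -4 - 2 = -6)
m = 8 (m = -2*(-6 + 2) = -2*(-4) = 8)
(m*B(-3, I(4, 0)))*(-12) = (8*(-6))*(-12) = -48*(-12) = 576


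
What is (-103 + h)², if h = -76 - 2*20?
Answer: 47961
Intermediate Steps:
h = -116 (h = -76 - 40 = -116)
(-103 + h)² = (-103 - 116)² = (-219)² = 47961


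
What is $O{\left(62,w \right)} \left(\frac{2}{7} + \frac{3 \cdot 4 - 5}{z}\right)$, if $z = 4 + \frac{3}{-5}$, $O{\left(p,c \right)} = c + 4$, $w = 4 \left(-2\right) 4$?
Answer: $- \frac{1116}{17} \approx -65.647$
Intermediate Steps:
$w = -32$ ($w = \left(-8\right) 4 = -32$)
$O{\left(p,c \right)} = 4 + c$
$z = \frac{17}{5}$ ($z = 4 + 3 \left(- \frac{1}{5}\right) = 4 - \frac{3}{5} = \frac{17}{5} \approx 3.4$)
$O{\left(62,w \right)} \left(\frac{2}{7} + \frac{3 \cdot 4 - 5}{z}\right) = \left(4 - 32\right) \left(\frac{2}{7} + \frac{3 \cdot 4 - 5}{\frac{17}{5}}\right) = - 28 \left(2 \cdot \frac{1}{7} + \left(12 - 5\right) \frac{5}{17}\right) = - 28 \left(\frac{2}{7} + 7 \cdot \frac{5}{17}\right) = - 28 \left(\frac{2}{7} + \frac{35}{17}\right) = \left(-28\right) \frac{279}{119} = - \frac{1116}{17}$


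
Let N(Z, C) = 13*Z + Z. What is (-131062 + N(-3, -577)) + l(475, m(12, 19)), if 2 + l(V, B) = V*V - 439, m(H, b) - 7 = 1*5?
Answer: 94080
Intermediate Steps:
m(H, b) = 12 (m(H, b) = 7 + 1*5 = 7 + 5 = 12)
l(V, B) = -441 + V**2 (l(V, B) = -2 + (V*V - 439) = -2 + (V**2 - 439) = -2 + (-439 + V**2) = -441 + V**2)
N(Z, C) = 14*Z
(-131062 + N(-3, -577)) + l(475, m(12, 19)) = (-131062 + 14*(-3)) + (-441 + 475**2) = (-131062 - 42) + (-441 + 225625) = -131104 + 225184 = 94080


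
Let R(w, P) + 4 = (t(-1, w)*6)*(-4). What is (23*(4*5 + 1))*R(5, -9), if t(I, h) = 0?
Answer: -1932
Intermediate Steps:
R(w, P) = -4 (R(w, P) = -4 + (0*6)*(-4) = -4 + 0*(-4) = -4 + 0 = -4)
(23*(4*5 + 1))*R(5, -9) = (23*(4*5 + 1))*(-4) = (23*(20 + 1))*(-4) = (23*21)*(-4) = 483*(-4) = -1932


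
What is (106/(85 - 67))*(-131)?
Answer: -6943/9 ≈ -771.44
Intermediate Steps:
(106/(85 - 67))*(-131) = (106/18)*(-131) = ((1/18)*106)*(-131) = (53/9)*(-131) = -6943/9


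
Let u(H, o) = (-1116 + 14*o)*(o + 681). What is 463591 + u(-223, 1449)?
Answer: 41295691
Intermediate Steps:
u(H, o) = (-1116 + 14*o)*(681 + o)
463591 + u(-223, 1449) = 463591 + (-759996 + 14*1449² + 8418*1449) = 463591 + (-759996 + 14*2099601 + 12197682) = 463591 + (-759996 + 29394414 + 12197682) = 463591 + 40832100 = 41295691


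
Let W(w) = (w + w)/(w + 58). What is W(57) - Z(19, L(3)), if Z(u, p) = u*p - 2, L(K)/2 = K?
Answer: -12766/115 ≈ -111.01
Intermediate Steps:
L(K) = 2*K
W(w) = 2*w/(58 + w) (W(w) = (2*w)/(58 + w) = 2*w/(58 + w))
Z(u, p) = -2 + p*u (Z(u, p) = p*u - 2 = -2 + p*u)
W(57) - Z(19, L(3)) = 2*57/(58 + 57) - (-2 + (2*3)*19) = 2*57/115 - (-2 + 6*19) = 2*57*(1/115) - (-2 + 114) = 114/115 - 1*112 = 114/115 - 112 = -12766/115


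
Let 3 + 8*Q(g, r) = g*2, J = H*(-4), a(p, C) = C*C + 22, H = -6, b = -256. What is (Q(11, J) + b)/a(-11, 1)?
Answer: -2029/184 ≈ -11.027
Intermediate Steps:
a(p, C) = 22 + C**2 (a(p, C) = C**2 + 22 = 22 + C**2)
J = 24 (J = -6*(-4) = 24)
Q(g, r) = -3/8 + g/4 (Q(g, r) = -3/8 + (g*2)/8 = -3/8 + (2*g)/8 = -3/8 + g/4)
(Q(11, J) + b)/a(-11, 1) = ((-3/8 + (1/4)*11) - 256)/(22 + 1**2) = ((-3/8 + 11/4) - 256)/(22 + 1) = (19/8 - 256)/23 = -2029/8*1/23 = -2029/184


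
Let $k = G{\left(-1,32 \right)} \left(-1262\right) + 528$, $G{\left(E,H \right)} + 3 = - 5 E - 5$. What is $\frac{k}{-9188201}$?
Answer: $- \frac{4314}{9188201} \approx -0.00046952$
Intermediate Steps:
$G{\left(E,H \right)} = -8 - 5 E$ ($G{\left(E,H \right)} = -3 - \left(5 + 5 E\right) = -8 - 5 E$)
$k = 4314$ ($k = \left(-8 - -5\right) \left(-1262\right) + 528 = \left(-8 + 5\right) \left(-1262\right) + 528 = \left(-3\right) \left(-1262\right) + 528 = 3786 + 528 = 4314$)
$\frac{k}{-9188201} = \frac{4314}{-9188201} = 4314 \left(- \frac{1}{9188201}\right) = - \frac{4314}{9188201}$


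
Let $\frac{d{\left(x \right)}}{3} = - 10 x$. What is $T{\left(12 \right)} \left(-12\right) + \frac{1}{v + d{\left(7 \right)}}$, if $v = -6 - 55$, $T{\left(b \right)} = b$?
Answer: $- \frac{39025}{271} \approx -144.0$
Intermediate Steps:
$d{\left(x \right)} = - 30 x$ ($d{\left(x \right)} = 3 \left(- 10 x\right) = - 30 x$)
$v = -61$
$T{\left(12 \right)} \left(-12\right) + \frac{1}{v + d{\left(7 \right)}} = 12 \left(-12\right) + \frac{1}{-61 - 210} = -144 + \frac{1}{-61 - 210} = -144 + \frac{1}{-271} = -144 - \frac{1}{271} = - \frac{39025}{271}$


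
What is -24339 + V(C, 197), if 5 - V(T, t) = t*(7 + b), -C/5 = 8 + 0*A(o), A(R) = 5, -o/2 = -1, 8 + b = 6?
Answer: -25319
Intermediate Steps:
b = -2 (b = -8 + 6 = -2)
o = 2 (o = -2*(-1) = 2)
C = -40 (C = -5*(8 + 0*5) = -5*(8 + 0) = -5*8 = -40)
V(T, t) = 5 - 5*t (V(T, t) = 5 - t*(7 - 2) = 5 - t*5 = 5 - 5*t)
-24339 + V(C, 197) = -24339 + (5 - 5*197) = -24339 + (5 - 985) = -24339 - 980 = -25319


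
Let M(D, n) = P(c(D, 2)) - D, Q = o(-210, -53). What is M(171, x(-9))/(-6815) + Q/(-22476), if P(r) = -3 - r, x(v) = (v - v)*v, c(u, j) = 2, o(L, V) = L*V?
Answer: -11982529/25528990 ≈ -0.46937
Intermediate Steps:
Q = 11130 (Q = -210*(-53) = 11130)
x(v) = 0 (x(v) = 0*v = 0)
M(D, n) = -5 - D (M(D, n) = (-3 - 1*2) - D = (-3 - 2) - D = -5 - D)
M(171, x(-9))/(-6815) + Q/(-22476) = (-5 - 1*171)/(-6815) + 11130/(-22476) = (-5 - 171)*(-1/6815) + 11130*(-1/22476) = -176*(-1/6815) - 1855/3746 = 176/6815 - 1855/3746 = -11982529/25528990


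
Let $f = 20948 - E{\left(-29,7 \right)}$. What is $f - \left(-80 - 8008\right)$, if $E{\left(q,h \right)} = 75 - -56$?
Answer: $28905$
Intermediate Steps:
$E{\left(q,h \right)} = 131$ ($E{\left(q,h \right)} = 75 + 56 = 131$)
$f = 20817$ ($f = 20948 - 131 = 20817$)
$f - \left(-80 - 8008\right) = 20817 - \left(-80 - 8008\right) = 20817 - -8088 = 20817 + 8088 = 28905$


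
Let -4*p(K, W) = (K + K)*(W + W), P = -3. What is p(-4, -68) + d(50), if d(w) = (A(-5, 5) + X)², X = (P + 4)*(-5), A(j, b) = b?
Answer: -272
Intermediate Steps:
X = -5 (X = (-3 + 4)*(-5) = 1*(-5) = -5)
p(K, W) = -K*W (p(K, W) = -(K + K)*(W + W)/4 = -2*K*2*W/4 = -K*W)
d(w) = 0 (d(w) = (5 - 5)² = 0² = 0)
p(-4, -68) + d(50) = -1*(-4)*(-68) + 0 = -272 + 0 = -272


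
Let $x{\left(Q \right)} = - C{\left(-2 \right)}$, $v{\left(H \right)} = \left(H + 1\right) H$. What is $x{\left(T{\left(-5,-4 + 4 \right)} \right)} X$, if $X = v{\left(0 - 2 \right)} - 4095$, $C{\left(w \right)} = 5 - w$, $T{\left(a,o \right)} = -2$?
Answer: $28651$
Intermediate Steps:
$v{\left(H \right)} = H \left(1 + H\right)$ ($v{\left(H \right)} = \left(1 + H\right) H = H \left(1 + H\right)$)
$x{\left(Q \right)} = -7$ ($x{\left(Q \right)} = - (5 - -2) = - (5 + 2) = \left(-1\right) 7 = -7$)
$X = -4093$ ($X = \left(0 - 2\right) \left(1 + \left(0 - 2\right)\right) - 4095 = - 2 \left(1 - 2\right) - 4095 = \left(-2\right) \left(-1\right) - 4095 = 2 - 4095 = -4093$)
$x{\left(T{\left(-5,-4 + 4 \right)} \right)} X = \left(-7\right) \left(-4093\right) = 28651$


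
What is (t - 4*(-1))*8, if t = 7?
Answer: 88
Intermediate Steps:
(t - 4*(-1))*8 = (7 - 4*(-1))*8 = (7 + 4)*8 = 11*8 = 88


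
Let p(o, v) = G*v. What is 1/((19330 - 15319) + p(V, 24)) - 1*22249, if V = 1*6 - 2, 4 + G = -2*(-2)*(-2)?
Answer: -82833026/3723 ≈ -22249.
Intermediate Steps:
G = -12 (G = -4 - 2*(-2)*(-2) = -4 + 4*(-2) = -4 - 8 = -12)
V = 4 (V = 6 - 2 = 4)
p(o, v) = -12*v
1/((19330 - 15319) + p(V, 24)) - 1*22249 = 1/((19330 - 15319) - 12*24) - 1*22249 = 1/(4011 - 288) - 22249 = 1/3723 - 22249 = -82833026/3723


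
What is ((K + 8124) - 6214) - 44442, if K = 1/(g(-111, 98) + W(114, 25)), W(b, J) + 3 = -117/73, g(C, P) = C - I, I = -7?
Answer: -337193769/7928 ≈ -42532.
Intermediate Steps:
g(C, P) = 7 + C (g(C, P) = C - 1*(-7) = C + 7 = 7 + C)
W(b, J) = -336/73 (W(b, J) = -3 - 117/73 = -336/73)
K = -73/7928 (K = 1/((7 - 111) - 336/73) = 1/(-104 - 336/73) = 1/(-7928/73) = -73/7928 ≈ -0.0092079)
((K + 8124) - 6214) - 44442 = ((-73/7928 + 8124) - 6214) - 44442 = (64406999/7928 - 6214) - 44442 = 15142407/7928 - 44442 = -337193769/7928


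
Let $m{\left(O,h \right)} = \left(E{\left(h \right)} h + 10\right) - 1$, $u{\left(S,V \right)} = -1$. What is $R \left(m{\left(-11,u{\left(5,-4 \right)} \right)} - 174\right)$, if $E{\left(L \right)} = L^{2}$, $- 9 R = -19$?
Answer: $- \frac{3154}{9} \approx -350.44$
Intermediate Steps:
$R = \frac{19}{9}$ ($R = \left(- \frac{1}{9}\right) \left(-19\right) = \frac{19}{9} \approx 2.1111$)
$m{\left(O,h \right)} = 9 + h^{3}$ ($m{\left(O,h \right)} = \left(h^{2} h + 10\right) - 1 = \left(h^{3} + 10\right) - 1 = \left(10 + h^{3}\right) - 1 = 9 + h^{3}$)
$R \left(m{\left(-11,u{\left(5,-4 \right)} \right)} - 174\right) = \frac{19 \left(\left(9 + \left(-1\right)^{3}\right) - 174\right)}{9} = \frac{19 \left(\left(9 - 1\right) - 174\right)}{9} = \frac{19 \left(8 - 174\right)}{9} = \frac{19}{9} \left(-166\right) = - \frac{3154}{9}$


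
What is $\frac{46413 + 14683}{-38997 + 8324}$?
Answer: $- \frac{61096}{30673} \approx -1.9918$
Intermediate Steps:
$\frac{46413 + 14683}{-38997 + 8324} = \frac{61096}{-30673} = 61096 \left(- \frac{1}{30673}\right) = - \frac{61096}{30673}$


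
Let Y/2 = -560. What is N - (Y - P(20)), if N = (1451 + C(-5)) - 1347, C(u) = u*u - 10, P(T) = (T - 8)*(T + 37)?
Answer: 1923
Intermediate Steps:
Y = -1120 (Y = 2*(-560) = -1120)
P(T) = (-8 + T)*(37 + T)
C(u) = -10 + u² (C(u) = u² - 10 = -10 + u²)
N = 119 (N = (1451 + (-10 + (-5)²)) - 1347 = (1451 + (-10 + 25)) - 1347 = (1451 + 15) - 1347 = 1466 - 1347 = 119)
N - (Y - P(20)) = 119 - (-1120 - (-296 + 20² + 29*20)) = 119 - (-1120 - (-296 + 400 + 580)) = 119 - (-1120 - 1*684) = 119 - (-1120 - 684) = 119 - 1*(-1804) = 119 + 1804 = 1923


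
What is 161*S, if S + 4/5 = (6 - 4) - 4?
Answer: -2254/5 ≈ -450.80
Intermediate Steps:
S = -14/5 (S = -⅘ + ((6 - 4) - 4) = -⅘ + (2 - 4) = -⅘ - 2 = -14/5 ≈ -2.8000)
161*S = 161*(-14/5) = -2254/5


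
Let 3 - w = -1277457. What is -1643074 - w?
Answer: -2920534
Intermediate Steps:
w = 1277460 (w = 3 - 1*(-1277457) = 3 + 1277457 = 1277460)
-1643074 - w = -1643074 - 1*1277460 = -1643074 - 1277460 = -2920534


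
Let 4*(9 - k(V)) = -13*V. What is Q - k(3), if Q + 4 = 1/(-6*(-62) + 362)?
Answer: -33395/1468 ≈ -22.749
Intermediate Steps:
k(V) = 9 + 13*V/4 (k(V) = 9 - (-13)*V/4 = 9 + 13*V/4)
Q = -2935/734 (Q = -4 + 1/(-6*(-62) + 362) = -4 + 1/(372 + 362) = -4 + 1/734 = -2935/734 ≈ -3.9986)
Q - k(3) = -2935/734 - (9 + (13/4)*3) = -2935/734 - (9 + 39/4) = -2935/734 - 1*75/4 = -2935/734 - 75/4 = -33395/1468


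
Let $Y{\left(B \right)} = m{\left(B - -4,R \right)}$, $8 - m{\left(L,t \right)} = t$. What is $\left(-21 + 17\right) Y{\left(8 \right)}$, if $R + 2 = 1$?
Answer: $-36$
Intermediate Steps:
$R = -1$ ($R = -2 + 1 = -1$)
$m{\left(L,t \right)} = 8 - t$
$Y{\left(B \right)} = 9$ ($Y{\left(B \right)} = 8 - -1 = 8 + 1 = 9$)
$\left(-21 + 17\right) Y{\left(8 \right)} = \left(-21 + 17\right) 9 = \left(-4\right) 9 = -36$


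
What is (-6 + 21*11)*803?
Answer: 180675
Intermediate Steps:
(-6 + 21*11)*803 = (-6 + 231)*803 = 225*803 = 180675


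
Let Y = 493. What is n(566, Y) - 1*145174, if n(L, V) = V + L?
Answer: -144115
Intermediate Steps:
n(L, V) = L + V
n(566, Y) - 1*145174 = (566 + 493) - 1*145174 = 1059 - 145174 = -144115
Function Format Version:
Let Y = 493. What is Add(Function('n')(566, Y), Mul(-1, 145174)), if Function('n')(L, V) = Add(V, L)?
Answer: -144115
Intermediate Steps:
Function('n')(L, V) = Add(L, V)
Add(Function('n')(566, Y), Mul(-1, 145174)) = Add(Add(566, 493), Mul(-1, 145174)) = Add(1059, -145174) = -144115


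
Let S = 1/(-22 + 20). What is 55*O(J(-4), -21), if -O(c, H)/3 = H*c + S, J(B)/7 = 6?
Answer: 291225/2 ≈ 1.4561e+5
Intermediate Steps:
S = -1/2 (S = 1/(-2) = -1/2 ≈ -0.50000)
J(B) = 42 (J(B) = 7*6 = 42)
O(c, H) = 3/2 - 3*H*c (O(c, H) = -3*(H*c - 1/2) = -3*(-1/2 + H*c) = 3/2 - 3*H*c)
55*O(J(-4), -21) = 55*(3/2 - 3*(-21)*42) = 55*(3/2 + 2646) = 55*(5295/2) = 291225/2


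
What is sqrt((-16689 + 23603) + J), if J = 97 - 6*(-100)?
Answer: sqrt(7611) ≈ 87.241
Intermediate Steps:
J = 697 (J = 97 + 600 = 697)
sqrt((-16689 + 23603) + J) = sqrt((-16689 + 23603) + 697) = sqrt(6914 + 697) = sqrt(7611)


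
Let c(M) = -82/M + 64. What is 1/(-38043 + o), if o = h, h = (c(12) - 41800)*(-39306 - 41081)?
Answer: 6/20133258601 ≈ 2.9801e-10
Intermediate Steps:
c(M) = 64 - 82/M
h = 20133486859/6 (h = ((64 - 82/12) - 41800)*(-39306 - 41081) = ((64 - 82*1/12) - 41800)*(-80387) = ((64 - 41/6) - 41800)*(-80387) = (343/6 - 41800)*(-80387) = -250457/6*(-80387) = 20133486859/6 ≈ 3.3556e+9)
o = 20133486859/6 ≈ 3.3556e+9
1/(-38043 + o) = 1/(-38043 + 20133486859/6) = 1/(20133258601/6) = 6/20133258601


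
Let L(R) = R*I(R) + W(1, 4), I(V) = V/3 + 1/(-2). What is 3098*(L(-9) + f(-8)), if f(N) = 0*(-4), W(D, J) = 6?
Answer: 116175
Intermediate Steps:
I(V) = -½ + V/3 (I(V) = V*(⅓) + 1*(-½) = V/3 - ½ = -½ + V/3)
f(N) = 0
L(R) = 6 + R*(-½ + R/3) (L(R) = R*(-½ + R/3) + 6 = 6 + R*(-½ + R/3))
3098*(L(-9) + f(-8)) = 3098*((6 + (⅙)*(-9)*(-3 + 2*(-9))) + 0) = 3098*((6 + (⅙)*(-9)*(-3 - 18)) + 0) = 3098*((6 + (⅙)*(-9)*(-21)) + 0) = 3098*((6 + 63/2) + 0) = 3098*(75/2 + 0) = 3098*(75/2) = 116175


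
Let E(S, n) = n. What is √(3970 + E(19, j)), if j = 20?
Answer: √3990 ≈ 63.166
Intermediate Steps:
√(3970 + E(19, j)) = √(3970 + 20) = √3990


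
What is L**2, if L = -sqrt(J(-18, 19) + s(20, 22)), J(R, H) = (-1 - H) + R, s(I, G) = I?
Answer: -18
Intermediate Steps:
J(R, H) = -1 + R - H
L = -3*I*sqrt(2) (L = -sqrt((-1 - 18 - 1*19) + 20) = -sqrt((-1 - 18 - 19) + 20) = -sqrt(-38 + 20) = -sqrt(-18) = -3*I*sqrt(2) ≈ -4.2426*I)
L**2 = (-3*I*sqrt(2))**2 = -18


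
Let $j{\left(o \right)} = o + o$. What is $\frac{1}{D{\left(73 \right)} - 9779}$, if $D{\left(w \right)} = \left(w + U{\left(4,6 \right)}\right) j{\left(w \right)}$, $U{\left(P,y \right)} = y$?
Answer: $\frac{1}{1755} \approx 0.0005698$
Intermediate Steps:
$j{\left(o \right)} = 2 o$
$D{\left(w \right)} = 2 w \left(6 + w\right)$ ($D{\left(w \right)} = \left(w + 6\right) 2 w = \left(6 + w\right) 2 w = 2 w \left(6 + w\right)$)
$\frac{1}{D{\left(73 \right)} - 9779} = \frac{1}{2 \cdot 73 \left(6 + 73\right) - 9779} = \frac{1}{2 \cdot 73 \cdot 79 - 9779} = \frac{1}{11534 - 9779} = \frac{1}{1755}$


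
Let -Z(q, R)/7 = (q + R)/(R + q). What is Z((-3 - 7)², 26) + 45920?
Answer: 45913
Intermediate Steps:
Z(q, R) = -7 (Z(q, R) = -7*(q + R)/(R + q) = -7*(R + q)/(R + q) = -7*1 = -7)
Z((-3 - 7)², 26) + 45920 = -7 + 45920 = 45913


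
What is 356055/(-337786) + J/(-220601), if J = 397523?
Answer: -212823793133/74515929386 ≈ -2.8561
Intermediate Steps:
356055/(-337786) + J/(-220601) = 356055/(-337786) + 397523/(-220601) = 356055*(-1/337786) + 397523*(-1/220601) = -356055/337786 - 397523/220601 = -212823793133/74515929386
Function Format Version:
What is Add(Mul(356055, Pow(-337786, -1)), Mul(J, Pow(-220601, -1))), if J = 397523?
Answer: Rational(-212823793133, 74515929386) ≈ -2.8561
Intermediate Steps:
Add(Mul(356055, Pow(-337786, -1)), Mul(J, Pow(-220601, -1))) = Add(Mul(356055, Pow(-337786, -1)), Mul(397523, Pow(-220601, -1))) = Add(Mul(356055, Rational(-1, 337786)), Mul(397523, Rational(-1, 220601))) = Add(Rational(-356055, 337786), Rational(-397523, 220601)) = Rational(-212823793133, 74515929386)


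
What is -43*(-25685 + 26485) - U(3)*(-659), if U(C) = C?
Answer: -32423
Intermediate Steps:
-43*(-25685 + 26485) - U(3)*(-659) = -43*(-25685 + 26485) - 3*(-659) = -43*800 - 1*(-1977) = -34400 + 1977 = -32423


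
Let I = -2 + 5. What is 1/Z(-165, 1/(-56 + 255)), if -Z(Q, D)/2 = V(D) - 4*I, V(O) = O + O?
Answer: 199/4772 ≈ 0.041702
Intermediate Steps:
V(O) = 2*O
I = 3
Z(Q, D) = 24 - 4*D (Z(Q, D) = -2*(2*D - 4*3) = -2*(2*D - 12) = -2*(-12 + 2*D) = 24 - 4*D)
1/Z(-165, 1/(-56 + 255)) = 1/(24 - 4/(-56 + 255)) = 1/(24 - 4/199) = 1/(4772/199) = 199/4772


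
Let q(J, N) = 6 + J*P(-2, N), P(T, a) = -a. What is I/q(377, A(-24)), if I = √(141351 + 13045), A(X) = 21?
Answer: -22*√319/7911 ≈ -0.049669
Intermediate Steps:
q(J, N) = 6 - J*N (q(J, N) = 6 + J*(-N) = 6 - J*N)
I = 22*√319 (I = √154396 = 22*√319 ≈ 392.93)
I/q(377, A(-24)) = (22*√319)/(6 - 1*377*21) = (22*√319)/(6 - 7917) = (22*√319)/(-7911) = (22*√319)*(-1/7911) = -22*√319/7911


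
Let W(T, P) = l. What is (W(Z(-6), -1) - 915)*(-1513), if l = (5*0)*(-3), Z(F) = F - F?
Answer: 1384395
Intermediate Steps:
Z(F) = 0
l = 0 (l = 0*(-3) = 0)
W(T, P) = 0
(W(Z(-6), -1) - 915)*(-1513) = (0 - 915)*(-1513) = -915*(-1513) = 1384395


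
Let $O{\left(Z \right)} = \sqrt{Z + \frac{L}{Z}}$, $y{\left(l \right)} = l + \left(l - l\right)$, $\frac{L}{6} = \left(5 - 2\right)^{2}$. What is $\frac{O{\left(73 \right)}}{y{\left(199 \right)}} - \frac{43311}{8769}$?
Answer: $- \frac{14437}{2923} + \frac{\sqrt{392959}}{14527} \approx -4.896$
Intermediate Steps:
$L = 54$ ($L = 6 \left(5 - 2\right)^{2} = 6 \cdot 3^{2} = 6 \cdot 9 = 54$)
$y{\left(l \right)} = l$ ($y{\left(l \right)} = l + 0 = l$)
$O{\left(Z \right)} = \sqrt{Z + \frac{54}{Z}}$
$\frac{O{\left(73 \right)}}{y{\left(199 \right)}} - \frac{43311}{8769} = \frac{\sqrt{73 + \frac{54}{73}}}{199} - \frac{43311}{8769} = \sqrt{73 + 54 \cdot \frac{1}{73}} \cdot \frac{1}{199} - \frac{14437}{2923} = \sqrt{73 + \frac{54}{73}} \cdot \frac{1}{199} - \frac{14437}{2923} = \sqrt{\frac{5383}{73}} \cdot \frac{1}{199} - \frac{14437}{2923} = \frac{\sqrt{392959}}{73} \cdot \frac{1}{199} - \frac{14437}{2923} = \frac{\sqrt{392959}}{14527} - \frac{14437}{2923} = - \frac{14437}{2923} + \frac{\sqrt{392959}}{14527}$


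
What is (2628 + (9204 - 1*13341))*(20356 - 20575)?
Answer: 330471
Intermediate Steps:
(2628 + (9204 - 1*13341))*(20356 - 20575) = (2628 + (9204 - 13341))*(-219) = (2628 - 4137)*(-219) = -1509*(-219) = 330471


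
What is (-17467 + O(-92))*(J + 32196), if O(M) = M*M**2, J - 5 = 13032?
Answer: -36012479115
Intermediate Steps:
J = 13037 (J = 5 + 13032 = 13037)
O(M) = M**3
(-17467 + O(-92))*(J + 32196) = (-17467 + (-92)**3)*(13037 + 32196) = (-17467 - 778688)*45233 = -796155*45233 = -36012479115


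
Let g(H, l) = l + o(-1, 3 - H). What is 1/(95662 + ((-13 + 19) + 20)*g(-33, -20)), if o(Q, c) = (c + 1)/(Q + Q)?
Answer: 1/94661 ≈ 1.0564e-5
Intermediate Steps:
o(Q, c) = (1 + c)/(2*Q) (o(Q, c) = (1 + c)/((2*Q)) = (1 + c)*(1/(2*Q)) = (1 + c)/(2*Q))
g(H, l) = -2 + l + H/2 (g(H, l) = l + (1/2)*(1 + (3 - H))/(-1) = l + (1/2)*(-1)*(4 - H) = l + (-2 + H/2) = -2 + l + H/2)
1/(95662 + ((-13 + 19) + 20)*g(-33, -20)) = 1/(95662 + ((-13 + 19) + 20)*(-2 - 20 + (1/2)*(-33))) = 1/(95662 + (6 + 20)*(-2 - 20 - 33/2)) = 1/(95662 + 26*(-77/2)) = 1/(95662 - 1001) = 1/94661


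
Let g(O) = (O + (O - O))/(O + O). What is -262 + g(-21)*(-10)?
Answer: -267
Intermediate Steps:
g(O) = ½ (g(O) = (O + 0)/((2*O)) = O*(1/(2*O)) = ½)
-262 + g(-21)*(-10) = -262 + (½)*(-10) = -262 - 5 = -267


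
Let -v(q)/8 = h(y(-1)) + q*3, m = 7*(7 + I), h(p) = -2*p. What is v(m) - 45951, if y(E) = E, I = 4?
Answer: -47815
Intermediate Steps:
m = 77 (m = 7*(7 + 4) = 7*11 = 77)
v(q) = -16 - 24*q (v(q) = -8*(-2*(-1) + q*3) = -8*(2 + 3*q) = -16 - 24*q)
v(m) - 45951 = (-16 - 24*77) - 45951 = (-16 - 1848) - 45951 = -1864 - 45951 = -47815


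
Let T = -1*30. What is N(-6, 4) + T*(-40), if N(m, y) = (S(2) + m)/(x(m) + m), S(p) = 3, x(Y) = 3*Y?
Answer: 9601/8 ≈ 1200.1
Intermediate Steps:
T = -30
N(m, y) = (3 + m)/(4*m) (N(m, y) = (3 + m)/(3*m + m) = (3 + m)/((4*m)) = (3 + m)*(1/(4*m)) = (3 + m)/(4*m))
N(-6, 4) + T*(-40) = (¼)*(3 - 6)/(-6) - 30*(-40) = (¼)*(-⅙)*(-3) + 1200 = ⅛ + 1200 = 9601/8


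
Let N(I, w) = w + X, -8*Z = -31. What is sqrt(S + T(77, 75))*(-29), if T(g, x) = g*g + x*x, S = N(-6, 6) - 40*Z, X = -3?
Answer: -29*sqrt(11402) ≈ -3096.6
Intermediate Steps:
Z = 31/8 (Z = -1/8*(-31) = 31/8 ≈ 3.8750)
N(I, w) = -3 + w (N(I, w) = w - 3 = -3 + w)
S = -152 (S = (-3 + 6) - 40*31/8 = 3 - 155 = -152)
T(g, x) = g**2 + x**2
sqrt(S + T(77, 75))*(-29) = sqrt(-152 + (77**2 + 75**2))*(-29) = sqrt(-152 + (5929 + 5625))*(-29) = sqrt(-152 + 11554)*(-29) = sqrt(11402)*(-29) = -29*sqrt(11402)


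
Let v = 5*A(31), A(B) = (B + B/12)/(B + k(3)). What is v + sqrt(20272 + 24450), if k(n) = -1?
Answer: 403/72 + sqrt(44722) ≈ 217.07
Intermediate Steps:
A(B) = 13*B/(12*(-1 + B)) (A(B) = (B + B/12)/(B - 1) = (B + B*(1/12))/(-1 + B) = (B + B/12)/(-1 + B) = (13*B/12)/(-1 + B) = 13*B/(12*(-1 + B)))
v = 403/72 (v = 5*((13/12)*31/(-1 + 31)) = 5*((13/12)*31/30) = 5*((13/12)*31*(1/30)) = 5*(403/360) = 403/72 ≈ 5.5972)
v + sqrt(20272 + 24450) = 403/72 + sqrt(20272 + 24450) = 403/72 + sqrt(44722)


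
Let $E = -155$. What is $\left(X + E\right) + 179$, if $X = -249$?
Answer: $-225$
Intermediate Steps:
$\left(X + E\right) + 179 = \left(-249 - 155\right) + 179 = -404 + 179 = -225$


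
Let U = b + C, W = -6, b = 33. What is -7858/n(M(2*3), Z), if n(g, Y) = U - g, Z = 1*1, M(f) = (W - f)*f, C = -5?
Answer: -3929/50 ≈ -78.580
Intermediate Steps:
U = 28 (U = 33 - 5 = 28)
M(f) = f*(-6 - f) (M(f) = (-6 - f)*f = f*(-6 - f))
Z = 1
n(g, Y) = 28 - g
-7858/n(M(2*3), Z) = -7858/(28 - (-1)*2*3*(6 + 2*3)) = -7858/(28 - (-1)*6*(6 + 6)) = -7858/(28 - (-1)*6*12) = -7858/(28 - 1*(-72)) = -7858/(28 + 72) = -7858/100 = -7858*1/100 = -3929/50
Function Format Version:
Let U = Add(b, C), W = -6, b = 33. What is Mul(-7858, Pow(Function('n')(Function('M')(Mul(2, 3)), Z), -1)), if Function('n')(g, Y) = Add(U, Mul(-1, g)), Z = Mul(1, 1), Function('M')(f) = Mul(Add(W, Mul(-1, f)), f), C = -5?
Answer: Rational(-3929, 50) ≈ -78.580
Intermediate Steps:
U = 28 (U = Add(33, -5) = 28)
Function('M')(f) = Mul(f, Add(-6, Mul(-1, f))) (Function('M')(f) = Mul(Add(-6, Mul(-1, f)), f) = Mul(f, Add(-6, Mul(-1, f))))
Z = 1
Function('n')(g, Y) = Add(28, Mul(-1, g))
Mul(-7858, Pow(Function('n')(Function('M')(Mul(2, 3)), Z), -1)) = Mul(-7858, Pow(Add(28, Mul(-1, Mul(-1, Mul(2, 3), Add(6, Mul(2, 3))))), -1)) = Mul(-7858, Pow(Add(28, Mul(-1, Mul(-1, 6, Add(6, 6)))), -1)) = Mul(-7858, Pow(Add(28, Mul(-1, Mul(-1, 6, 12))), -1)) = Mul(-7858, Pow(Add(28, Mul(-1, -72)), -1)) = Mul(-7858, Pow(Add(28, 72), -1)) = Mul(-7858, Pow(100, -1)) = Mul(-7858, Rational(1, 100)) = Rational(-3929, 50)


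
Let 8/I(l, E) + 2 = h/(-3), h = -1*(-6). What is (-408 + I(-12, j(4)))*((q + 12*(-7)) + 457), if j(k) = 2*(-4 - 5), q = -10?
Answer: -148830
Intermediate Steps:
j(k) = -18 (j(k) = 2*(-9) = -18)
h = 6
I(l, E) = -2 (I(l, E) = 8/(-2 + 6/(-3)) = 8/(-2 + 6*(-1/3)) = 8/(-2 - 2) = 8/(-4) = 8*(-1/4) = -2)
(-408 + I(-12, j(4)))*((q + 12*(-7)) + 457) = (-408 - 2)*((-10 + 12*(-7)) + 457) = -410*((-10 - 84) + 457) = -410*(-94 + 457) = -410*363 = -148830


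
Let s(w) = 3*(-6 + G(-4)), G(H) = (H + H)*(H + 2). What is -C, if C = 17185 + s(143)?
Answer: -17215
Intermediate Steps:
G(H) = 2*H*(2 + H) (G(H) = (2*H)*(2 + H) = 2*H*(2 + H))
s(w) = 30 (s(w) = 3*(-6 + 2*(-4)*(2 - 4)) = 3*(-6 + 2*(-4)*(-2)) = 3*(-6 + 16) = 3*10 = 30)
C = 17215 (C = 17185 + 30 = 17215)
-C = -1*17215 = -17215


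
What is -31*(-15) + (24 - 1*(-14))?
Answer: 503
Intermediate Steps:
-31*(-15) + (24 - 1*(-14)) = 465 + (24 + 14) = 465 + 38 = 503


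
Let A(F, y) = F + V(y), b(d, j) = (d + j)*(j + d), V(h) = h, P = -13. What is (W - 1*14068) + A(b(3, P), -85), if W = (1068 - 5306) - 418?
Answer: -18709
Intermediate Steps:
b(d, j) = (d + j)**2 (b(d, j) = (d + j)*(d + j) = (d + j)**2)
A(F, y) = F + y
W = -4656 (W = -4238 - 418 = -4656)
(W - 1*14068) + A(b(3, P), -85) = (-4656 - 1*14068) + ((3 - 13)**2 - 85) = (-4656 - 14068) + ((-10)**2 - 85) = -18724 + (100 - 85) = -18724 + 15 = -18709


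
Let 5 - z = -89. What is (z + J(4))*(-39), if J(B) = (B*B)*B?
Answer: -6162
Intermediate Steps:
J(B) = B**3 (J(B) = B**2*B = B**3)
z = 94 (z = 5 - 1*(-89) = 5 + 89 = 94)
(z + J(4))*(-39) = (94 + 4**3)*(-39) = (94 + 64)*(-39) = 158*(-39) = -6162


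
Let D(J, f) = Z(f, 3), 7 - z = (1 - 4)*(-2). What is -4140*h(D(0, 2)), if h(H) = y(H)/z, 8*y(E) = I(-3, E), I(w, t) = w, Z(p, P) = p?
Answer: 3105/2 ≈ 1552.5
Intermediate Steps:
y(E) = -3/8 (y(E) = (⅛)*(-3) = -3/8)
z = 1 (z = 7 - (1 - 4)*(-2) = 7 - (-3)*(-2) = 7 - 1*6 = 7 - 6 = 1)
D(J, f) = f
h(H) = -3/8 (h(H) = -3/8/1 = -3/8*1 = -3/8)
-4140*h(D(0, 2)) = -4140*(-3/8) = 3105/2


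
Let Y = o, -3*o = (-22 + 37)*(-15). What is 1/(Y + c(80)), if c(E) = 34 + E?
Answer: 1/189 ≈ 0.0052910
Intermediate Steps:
o = 75 (o = -(-22 + 37)*(-15)/3 = -5*(-15) = -⅓*(-225) = 75)
Y = 75
1/(Y + c(80)) = 1/(75 + (34 + 80)) = 1/(75 + 114) = 1/189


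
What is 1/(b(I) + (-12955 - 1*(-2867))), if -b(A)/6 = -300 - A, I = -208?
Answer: -1/9536 ≈ -0.00010487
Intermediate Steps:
b(A) = 1800 + 6*A (b(A) = -6*(-300 - A) = 1800 + 6*A)
1/(b(I) + (-12955 - 1*(-2867))) = 1/((1800 + 6*(-208)) + (-12955 - 1*(-2867))) = 1/((1800 - 1248) + (-12955 + 2867)) = 1/(552 - 10088) = 1/(-9536) = -1/9536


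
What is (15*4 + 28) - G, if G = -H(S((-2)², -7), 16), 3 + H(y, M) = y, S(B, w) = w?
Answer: 78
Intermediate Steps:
H(y, M) = -3 + y
G = 10 (G = -(-3 - 7) = -1*(-10) = 10)
(15*4 + 28) - G = (15*4 + 28) - 1*10 = (60 + 28) - 10 = 88 - 10 = 78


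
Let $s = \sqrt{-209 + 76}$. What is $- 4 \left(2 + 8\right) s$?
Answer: $- 40 i \sqrt{133} \approx - 461.3 i$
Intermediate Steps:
$s = i \sqrt{133}$ ($s = \sqrt{-133} = i \sqrt{133} \approx 11.533 i$)
$- 4 \left(2 + 8\right) s = - 4 \left(2 + 8\right) i \sqrt{133} = \left(-4\right) 10 i \sqrt{133} = - 40 i \sqrt{133}$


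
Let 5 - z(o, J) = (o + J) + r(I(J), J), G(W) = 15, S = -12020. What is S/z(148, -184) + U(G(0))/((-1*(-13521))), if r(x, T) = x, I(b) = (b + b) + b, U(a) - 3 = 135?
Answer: -54146862/2672651 ≈ -20.260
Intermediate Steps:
U(a) = 138 (U(a) = 3 + 135 = 138)
I(b) = 3*b (I(b) = 2*b + b = 3*b)
z(o, J) = 5 - o - 4*J (z(o, J) = 5 - ((o + J) + 3*J) = 5 - ((J + o) + 3*J) = 5 - (o + 4*J) = 5 + (-o - 4*J) = 5 - o - 4*J)
S/z(148, -184) + U(G(0))/((-1*(-13521))) = -12020/(5 - 1*148 - 4*(-184)) + 138/((-1*(-13521))) = -12020/(5 - 148 + 736) + 138/13521 = -12020/593 + 138*(1/13521) = -12020*1/593 + 46/4507 = -12020/593 + 46/4507 = -54146862/2672651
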